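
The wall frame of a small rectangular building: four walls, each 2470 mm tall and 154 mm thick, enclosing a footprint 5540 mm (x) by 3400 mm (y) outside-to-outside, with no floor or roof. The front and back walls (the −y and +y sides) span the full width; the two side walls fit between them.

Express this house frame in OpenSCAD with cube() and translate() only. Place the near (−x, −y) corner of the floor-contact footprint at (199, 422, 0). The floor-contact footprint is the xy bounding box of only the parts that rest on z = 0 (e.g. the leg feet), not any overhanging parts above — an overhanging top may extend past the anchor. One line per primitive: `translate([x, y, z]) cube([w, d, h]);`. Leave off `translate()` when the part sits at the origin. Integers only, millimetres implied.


translate([199, 422, 0]) cube([5540, 154, 2470]);
translate([199, 3668, 0]) cube([5540, 154, 2470]);
translate([199, 576, 0]) cube([154, 3092, 2470]);
translate([5585, 576, 0]) cube([154, 3092, 2470]);


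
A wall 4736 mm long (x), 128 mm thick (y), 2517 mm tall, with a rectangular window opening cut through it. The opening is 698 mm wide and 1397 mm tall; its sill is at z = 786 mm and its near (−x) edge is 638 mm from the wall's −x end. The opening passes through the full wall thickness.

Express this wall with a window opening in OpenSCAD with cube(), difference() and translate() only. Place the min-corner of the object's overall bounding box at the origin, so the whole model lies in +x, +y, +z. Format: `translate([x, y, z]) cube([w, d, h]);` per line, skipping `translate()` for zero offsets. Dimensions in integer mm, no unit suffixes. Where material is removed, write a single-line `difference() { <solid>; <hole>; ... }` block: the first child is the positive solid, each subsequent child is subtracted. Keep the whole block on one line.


difference() { cube([4736, 128, 2517]); translate([638, 0, 786]) cube([698, 128, 1397]); }


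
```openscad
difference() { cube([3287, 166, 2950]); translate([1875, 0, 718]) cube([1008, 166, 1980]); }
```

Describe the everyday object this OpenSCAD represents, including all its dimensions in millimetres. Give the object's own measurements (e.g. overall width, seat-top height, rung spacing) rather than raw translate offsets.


A wall 3287 mm long (x), 166 mm thick (y), 2950 mm tall, with a rectangular window opening cut through it. The opening is 1008 mm wide and 1980 mm tall; its sill is at z = 718 mm and its near (−x) edge is 1875 mm from the wall's −x end. The opening passes through the full wall thickness.


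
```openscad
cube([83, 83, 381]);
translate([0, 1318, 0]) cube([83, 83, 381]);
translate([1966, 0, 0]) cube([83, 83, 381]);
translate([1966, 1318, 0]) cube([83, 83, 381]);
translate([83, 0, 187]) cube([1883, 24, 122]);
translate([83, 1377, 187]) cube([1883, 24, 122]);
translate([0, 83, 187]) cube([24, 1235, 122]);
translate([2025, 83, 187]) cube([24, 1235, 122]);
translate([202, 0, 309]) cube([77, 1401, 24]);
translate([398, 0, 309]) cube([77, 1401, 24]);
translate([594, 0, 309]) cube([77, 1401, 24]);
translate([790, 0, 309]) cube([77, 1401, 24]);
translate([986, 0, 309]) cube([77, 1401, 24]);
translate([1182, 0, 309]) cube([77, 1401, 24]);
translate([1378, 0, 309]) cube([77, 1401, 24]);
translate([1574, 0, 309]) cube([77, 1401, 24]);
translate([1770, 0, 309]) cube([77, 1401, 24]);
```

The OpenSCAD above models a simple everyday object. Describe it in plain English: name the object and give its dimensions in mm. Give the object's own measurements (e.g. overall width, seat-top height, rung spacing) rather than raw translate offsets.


A bed frame 2049 mm long (x) by 1401 mm wide (y). Four 83×83 mm corner posts, 381 mm tall, at the corners of the footprint. Four rails of 24 mm thickness and 122 mm height run between adjacent posts with their undersides at z = 187 mm, their outer faces flush with the outside of the frame (the two x-running rails run between the posts' inner faces; the two y-running rails run between the posts' inner faces). 9 slats, each 77 mm wide (x) and 24 mm thick, lie across the top of the two x-running rails, running the full 1401 mm width of the frame in y; along x they sit between the end posts with a 119 mm gap after the −x posts and between neighbouring slats and before the +x posts.


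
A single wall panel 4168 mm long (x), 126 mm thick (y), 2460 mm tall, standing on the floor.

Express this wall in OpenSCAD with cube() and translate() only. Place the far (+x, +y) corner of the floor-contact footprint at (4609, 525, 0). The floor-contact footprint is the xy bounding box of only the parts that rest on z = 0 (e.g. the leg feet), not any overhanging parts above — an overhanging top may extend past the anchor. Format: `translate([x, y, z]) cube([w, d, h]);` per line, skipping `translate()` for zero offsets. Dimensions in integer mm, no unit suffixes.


translate([441, 399, 0]) cube([4168, 126, 2460]);


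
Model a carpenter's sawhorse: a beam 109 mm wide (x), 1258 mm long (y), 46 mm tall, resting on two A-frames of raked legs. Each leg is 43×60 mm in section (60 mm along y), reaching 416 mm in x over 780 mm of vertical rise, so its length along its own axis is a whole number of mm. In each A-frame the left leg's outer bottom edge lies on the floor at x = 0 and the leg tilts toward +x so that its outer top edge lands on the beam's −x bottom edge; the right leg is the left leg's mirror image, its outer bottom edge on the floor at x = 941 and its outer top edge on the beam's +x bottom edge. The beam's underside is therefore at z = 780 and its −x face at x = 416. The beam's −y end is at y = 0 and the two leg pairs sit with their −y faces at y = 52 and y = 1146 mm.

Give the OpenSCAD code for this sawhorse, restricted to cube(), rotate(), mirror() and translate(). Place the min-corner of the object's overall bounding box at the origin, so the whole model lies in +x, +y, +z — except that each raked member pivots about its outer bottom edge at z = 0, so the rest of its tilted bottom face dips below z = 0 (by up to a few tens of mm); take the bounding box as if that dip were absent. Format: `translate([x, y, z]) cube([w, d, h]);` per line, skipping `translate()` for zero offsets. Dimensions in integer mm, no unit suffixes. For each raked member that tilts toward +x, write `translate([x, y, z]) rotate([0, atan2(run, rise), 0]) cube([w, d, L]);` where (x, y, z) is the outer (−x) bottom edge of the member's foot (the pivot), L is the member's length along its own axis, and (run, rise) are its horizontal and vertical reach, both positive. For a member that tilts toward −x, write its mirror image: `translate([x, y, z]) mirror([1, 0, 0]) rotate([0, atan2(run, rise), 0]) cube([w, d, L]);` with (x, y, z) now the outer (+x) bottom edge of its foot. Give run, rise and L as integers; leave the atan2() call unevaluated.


translate([416, 0, 780]) cube([109, 1258, 46]);
translate([0, 52, 0]) rotate([0, atan2(416, 780), 0]) cube([43, 60, 884]);
translate([941, 52, 0]) mirror([1, 0, 0]) rotate([0, atan2(416, 780), 0]) cube([43, 60, 884]);
translate([0, 1146, 0]) rotate([0, atan2(416, 780), 0]) cube([43, 60, 884]);
translate([941, 1146, 0]) mirror([1, 0, 0]) rotate([0, atan2(416, 780), 0]) cube([43, 60, 884]);


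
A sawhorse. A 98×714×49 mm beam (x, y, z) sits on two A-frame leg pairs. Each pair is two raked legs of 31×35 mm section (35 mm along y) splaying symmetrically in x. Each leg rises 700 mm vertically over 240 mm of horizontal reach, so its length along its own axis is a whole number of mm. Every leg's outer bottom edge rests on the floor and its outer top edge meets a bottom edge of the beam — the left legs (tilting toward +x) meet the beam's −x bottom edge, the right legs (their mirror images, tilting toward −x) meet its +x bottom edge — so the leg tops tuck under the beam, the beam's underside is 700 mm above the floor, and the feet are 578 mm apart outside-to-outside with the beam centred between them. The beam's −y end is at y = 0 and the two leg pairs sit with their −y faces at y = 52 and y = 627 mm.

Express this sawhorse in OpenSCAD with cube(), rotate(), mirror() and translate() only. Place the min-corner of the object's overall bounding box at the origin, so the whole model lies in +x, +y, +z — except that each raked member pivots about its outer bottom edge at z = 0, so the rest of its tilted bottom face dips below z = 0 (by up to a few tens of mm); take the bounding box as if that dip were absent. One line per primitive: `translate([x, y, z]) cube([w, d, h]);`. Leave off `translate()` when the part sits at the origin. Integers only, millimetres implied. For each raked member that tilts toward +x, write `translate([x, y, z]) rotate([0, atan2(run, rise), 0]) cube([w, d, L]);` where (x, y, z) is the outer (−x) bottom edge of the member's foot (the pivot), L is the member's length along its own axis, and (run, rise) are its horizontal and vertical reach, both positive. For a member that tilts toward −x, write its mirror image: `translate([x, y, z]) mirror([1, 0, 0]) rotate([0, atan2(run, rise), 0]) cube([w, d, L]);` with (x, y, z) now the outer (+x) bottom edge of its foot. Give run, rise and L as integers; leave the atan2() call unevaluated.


translate([240, 0, 700]) cube([98, 714, 49]);
translate([0, 52, 0]) rotate([0, atan2(240, 700), 0]) cube([31, 35, 740]);
translate([578, 52, 0]) mirror([1, 0, 0]) rotate([0, atan2(240, 700), 0]) cube([31, 35, 740]);
translate([0, 627, 0]) rotate([0, atan2(240, 700), 0]) cube([31, 35, 740]);
translate([578, 627, 0]) mirror([1, 0, 0]) rotate([0, atan2(240, 700), 0]) cube([31, 35, 740]);


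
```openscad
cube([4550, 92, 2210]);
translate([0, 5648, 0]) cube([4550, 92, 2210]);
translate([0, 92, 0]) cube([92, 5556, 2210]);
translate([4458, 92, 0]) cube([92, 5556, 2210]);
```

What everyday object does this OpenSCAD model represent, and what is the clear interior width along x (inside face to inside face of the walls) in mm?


A house (or room) frame. The interior width is 4366 mm.

Four 2210 mm walls enclosing a rectangle with no floor or roof — a room or house frame. Outside width is 4550 mm and wall thickness is 92 mm, so the interior width is 4550 − 2 × 92 = 4366 mm.


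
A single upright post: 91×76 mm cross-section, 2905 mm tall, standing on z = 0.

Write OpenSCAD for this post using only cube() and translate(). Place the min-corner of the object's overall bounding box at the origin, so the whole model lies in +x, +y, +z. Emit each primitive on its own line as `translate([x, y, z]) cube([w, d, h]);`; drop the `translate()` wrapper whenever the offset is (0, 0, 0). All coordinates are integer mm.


cube([91, 76, 2905]);


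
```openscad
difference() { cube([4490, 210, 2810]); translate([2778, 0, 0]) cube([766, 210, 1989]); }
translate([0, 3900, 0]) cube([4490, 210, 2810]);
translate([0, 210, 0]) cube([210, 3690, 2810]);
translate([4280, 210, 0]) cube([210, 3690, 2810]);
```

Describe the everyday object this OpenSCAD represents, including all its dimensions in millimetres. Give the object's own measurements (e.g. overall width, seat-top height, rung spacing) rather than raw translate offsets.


A single room: four walls, each 2810 mm tall and 210 mm thick, enclosing an outside footprint 4490×4110 mm (x × y), no floor or roof. The front and back walls (−y and +y sides) run the full x-width; the side walls fit between their inner faces. A door opening 766 mm wide and 1989 mm tall is cut through the front wall from the floor up, its −x edge 2778 mm from the wall's −x end.


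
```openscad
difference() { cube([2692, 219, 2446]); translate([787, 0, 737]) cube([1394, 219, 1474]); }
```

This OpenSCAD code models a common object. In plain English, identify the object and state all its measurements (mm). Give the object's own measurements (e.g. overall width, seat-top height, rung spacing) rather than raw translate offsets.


A wall 2692 mm long (x), 219 mm thick (y), 2446 mm tall, with a rectangular window opening cut through it. The opening is 1394 mm wide and 1474 mm tall; its sill is at z = 737 mm and its near (−x) edge is 787 mm from the wall's −x end. The opening passes through the full wall thickness.


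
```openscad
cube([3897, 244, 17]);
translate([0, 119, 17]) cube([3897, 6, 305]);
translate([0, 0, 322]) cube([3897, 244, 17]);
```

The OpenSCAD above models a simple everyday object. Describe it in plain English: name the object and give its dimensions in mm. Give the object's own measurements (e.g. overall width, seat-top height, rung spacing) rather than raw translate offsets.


An I-beam lying along x, 3897 mm long. Overall section height 339 mm. Two flanges 244 mm wide (y) and 17 mm thick, one on the floor and one at the top; a web 6 mm thick runs between them, centred on the flange width.


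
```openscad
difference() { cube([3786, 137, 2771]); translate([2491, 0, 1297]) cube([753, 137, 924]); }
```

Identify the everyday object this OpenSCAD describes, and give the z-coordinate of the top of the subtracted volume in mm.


A wall with a window opening. The window head height is 2221 mm.

A wall with a rectangular opening subtracted — a window. Sill at z = 1297, opening 924 mm tall, so the head is at 1297 + 924 = 2221 mm.


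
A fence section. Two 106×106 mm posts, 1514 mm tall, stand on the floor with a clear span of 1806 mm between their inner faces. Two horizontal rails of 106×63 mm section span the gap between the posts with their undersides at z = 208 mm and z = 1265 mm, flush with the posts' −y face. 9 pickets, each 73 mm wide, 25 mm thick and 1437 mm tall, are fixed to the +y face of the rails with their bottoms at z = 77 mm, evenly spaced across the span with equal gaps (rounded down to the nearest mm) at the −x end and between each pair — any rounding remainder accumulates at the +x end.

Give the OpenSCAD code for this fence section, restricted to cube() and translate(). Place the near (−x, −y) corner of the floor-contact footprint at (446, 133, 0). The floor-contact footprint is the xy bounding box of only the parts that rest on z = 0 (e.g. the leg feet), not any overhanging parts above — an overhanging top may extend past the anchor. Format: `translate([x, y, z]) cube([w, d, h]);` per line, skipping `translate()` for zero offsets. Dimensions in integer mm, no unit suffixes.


translate([446, 133, 0]) cube([106, 106, 1514]);
translate([2358, 133, 0]) cube([106, 106, 1514]);
translate([552, 133, 208]) cube([1806, 106, 63]);
translate([552, 133, 1265]) cube([1806, 106, 63]);
translate([666, 239, 77]) cube([73, 25, 1437]);
translate([853, 239, 77]) cube([73, 25, 1437]);
translate([1040, 239, 77]) cube([73, 25, 1437]);
translate([1227, 239, 77]) cube([73, 25, 1437]);
translate([1414, 239, 77]) cube([73, 25, 1437]);
translate([1601, 239, 77]) cube([73, 25, 1437]);
translate([1788, 239, 77]) cube([73, 25, 1437]);
translate([1975, 239, 77]) cube([73, 25, 1437]);
translate([2162, 239, 77]) cube([73, 25, 1437]);


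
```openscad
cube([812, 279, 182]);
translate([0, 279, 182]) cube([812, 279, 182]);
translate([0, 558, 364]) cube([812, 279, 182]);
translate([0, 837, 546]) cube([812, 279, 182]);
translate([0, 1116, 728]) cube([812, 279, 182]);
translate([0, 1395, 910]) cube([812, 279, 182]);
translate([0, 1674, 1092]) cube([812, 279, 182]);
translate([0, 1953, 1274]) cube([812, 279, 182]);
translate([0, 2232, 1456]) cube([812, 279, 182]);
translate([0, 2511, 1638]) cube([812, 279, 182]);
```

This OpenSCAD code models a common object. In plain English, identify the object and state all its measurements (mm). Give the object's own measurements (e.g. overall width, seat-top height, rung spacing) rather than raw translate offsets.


A straight staircase of 10 solid steps. Each step is 812 mm wide (x), 279 mm deep (y, the going) and 182 mm tall (the rise). The first step rests on the floor; each subsequent step sits one going further in +y and one rise higher in +z, directly behind and above the previous step with no overlap.


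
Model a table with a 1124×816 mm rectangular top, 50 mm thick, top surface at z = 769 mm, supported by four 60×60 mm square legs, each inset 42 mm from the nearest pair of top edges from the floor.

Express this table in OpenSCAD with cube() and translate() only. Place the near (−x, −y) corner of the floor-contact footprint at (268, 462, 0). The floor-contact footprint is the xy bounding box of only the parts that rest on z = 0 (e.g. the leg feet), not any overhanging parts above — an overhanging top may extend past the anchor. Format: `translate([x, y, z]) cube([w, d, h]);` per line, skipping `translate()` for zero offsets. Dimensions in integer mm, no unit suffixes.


translate([226, 420, 719]) cube([1124, 816, 50]);
translate([268, 462, 0]) cube([60, 60, 719]);
translate([1248, 462, 0]) cube([60, 60, 719]);
translate([268, 1134, 0]) cube([60, 60, 719]);
translate([1248, 1134, 0]) cube([60, 60, 719]);


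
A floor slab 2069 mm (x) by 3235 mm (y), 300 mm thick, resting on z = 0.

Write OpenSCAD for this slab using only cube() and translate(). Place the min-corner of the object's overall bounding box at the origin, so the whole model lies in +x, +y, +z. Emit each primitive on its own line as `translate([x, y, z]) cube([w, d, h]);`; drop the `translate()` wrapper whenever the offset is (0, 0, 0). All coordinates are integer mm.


cube([2069, 3235, 300]);


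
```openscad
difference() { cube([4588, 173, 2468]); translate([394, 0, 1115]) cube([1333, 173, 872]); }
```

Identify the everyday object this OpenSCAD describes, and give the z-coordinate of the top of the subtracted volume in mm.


A wall with a window opening. The window head height is 1987 mm.

A wall with a rectangular opening subtracted — a window. Sill at z = 1115, opening 872 mm tall, so the head is at 1115 + 872 = 1987 mm.


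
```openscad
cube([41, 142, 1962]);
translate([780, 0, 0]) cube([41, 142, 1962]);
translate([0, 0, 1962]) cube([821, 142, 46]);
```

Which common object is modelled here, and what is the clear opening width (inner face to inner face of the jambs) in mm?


A door frame. The clear opening width is 739 mm.

Two 1962 mm tall posts with a header on top — a door frame. The left jamb is 41 mm wide at x = 0; the right jamb starts at x = 780. The clear opening is 780 − 41 = 739 mm.


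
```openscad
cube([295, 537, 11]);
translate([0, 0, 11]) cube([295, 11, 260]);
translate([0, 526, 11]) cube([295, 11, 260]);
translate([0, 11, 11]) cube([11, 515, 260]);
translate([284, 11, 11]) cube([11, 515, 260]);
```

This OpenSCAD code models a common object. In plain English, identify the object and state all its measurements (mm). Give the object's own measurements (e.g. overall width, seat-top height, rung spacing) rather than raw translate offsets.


An open-topped rectangular box: outside dimensions 295×537×271 mm, with a uniform wall and base thickness of 11 mm. The base is a full 295×537 slab on the floor; four walls sit on top of the base. The front and back walls (the −y and +y sides) span the full width; the two side walls fit between them.


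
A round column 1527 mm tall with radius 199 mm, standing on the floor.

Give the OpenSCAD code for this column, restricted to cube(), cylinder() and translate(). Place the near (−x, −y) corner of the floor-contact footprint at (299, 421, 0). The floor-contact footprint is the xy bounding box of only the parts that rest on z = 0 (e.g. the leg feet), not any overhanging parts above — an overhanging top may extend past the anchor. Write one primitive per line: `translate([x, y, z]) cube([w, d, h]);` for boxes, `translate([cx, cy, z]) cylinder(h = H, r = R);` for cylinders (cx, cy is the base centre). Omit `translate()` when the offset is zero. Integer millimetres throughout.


translate([498, 620, 0]) cylinder(h = 1527, r = 199);


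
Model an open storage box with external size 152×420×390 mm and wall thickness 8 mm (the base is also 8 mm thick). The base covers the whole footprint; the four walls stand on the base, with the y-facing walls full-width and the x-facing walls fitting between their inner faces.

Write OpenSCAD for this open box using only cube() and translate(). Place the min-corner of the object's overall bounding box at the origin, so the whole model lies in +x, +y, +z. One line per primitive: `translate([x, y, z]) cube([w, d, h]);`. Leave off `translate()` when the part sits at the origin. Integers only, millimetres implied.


cube([152, 420, 8]);
translate([0, 0, 8]) cube([152, 8, 382]);
translate([0, 412, 8]) cube([152, 8, 382]);
translate([0, 8, 8]) cube([8, 404, 382]);
translate([144, 8, 8]) cube([8, 404, 382]);


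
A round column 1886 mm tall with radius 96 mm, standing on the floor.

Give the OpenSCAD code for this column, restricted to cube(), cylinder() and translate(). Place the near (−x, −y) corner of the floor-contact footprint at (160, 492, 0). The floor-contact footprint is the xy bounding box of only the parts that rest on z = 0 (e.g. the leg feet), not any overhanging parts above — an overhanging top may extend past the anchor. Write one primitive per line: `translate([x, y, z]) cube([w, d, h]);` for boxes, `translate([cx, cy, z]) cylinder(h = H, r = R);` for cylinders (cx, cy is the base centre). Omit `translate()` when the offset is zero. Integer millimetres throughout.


translate([256, 588, 0]) cylinder(h = 1886, r = 96);


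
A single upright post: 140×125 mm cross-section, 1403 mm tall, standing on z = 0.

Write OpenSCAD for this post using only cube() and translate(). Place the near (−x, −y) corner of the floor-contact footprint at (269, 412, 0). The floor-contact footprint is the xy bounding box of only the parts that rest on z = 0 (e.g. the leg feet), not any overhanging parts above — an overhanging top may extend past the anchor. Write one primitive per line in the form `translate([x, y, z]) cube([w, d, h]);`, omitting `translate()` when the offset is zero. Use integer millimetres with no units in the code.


translate([269, 412, 0]) cube([140, 125, 1403]);


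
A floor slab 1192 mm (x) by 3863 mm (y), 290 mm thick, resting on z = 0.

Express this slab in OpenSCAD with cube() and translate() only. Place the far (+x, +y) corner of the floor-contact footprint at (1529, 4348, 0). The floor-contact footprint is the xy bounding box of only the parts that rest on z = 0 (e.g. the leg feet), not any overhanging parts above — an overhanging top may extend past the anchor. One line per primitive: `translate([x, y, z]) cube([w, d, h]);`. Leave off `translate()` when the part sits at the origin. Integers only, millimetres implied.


translate([337, 485, 0]) cube([1192, 3863, 290]);


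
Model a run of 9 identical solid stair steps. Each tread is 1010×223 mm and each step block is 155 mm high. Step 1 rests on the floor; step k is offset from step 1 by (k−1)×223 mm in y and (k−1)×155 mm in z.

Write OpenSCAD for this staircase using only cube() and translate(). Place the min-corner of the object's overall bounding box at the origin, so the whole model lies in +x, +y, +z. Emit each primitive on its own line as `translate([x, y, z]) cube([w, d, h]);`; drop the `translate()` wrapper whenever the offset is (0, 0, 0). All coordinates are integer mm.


cube([1010, 223, 155]);
translate([0, 223, 155]) cube([1010, 223, 155]);
translate([0, 446, 310]) cube([1010, 223, 155]);
translate([0, 669, 465]) cube([1010, 223, 155]);
translate([0, 892, 620]) cube([1010, 223, 155]);
translate([0, 1115, 775]) cube([1010, 223, 155]);
translate([0, 1338, 930]) cube([1010, 223, 155]);
translate([0, 1561, 1085]) cube([1010, 223, 155]);
translate([0, 1784, 1240]) cube([1010, 223, 155]);


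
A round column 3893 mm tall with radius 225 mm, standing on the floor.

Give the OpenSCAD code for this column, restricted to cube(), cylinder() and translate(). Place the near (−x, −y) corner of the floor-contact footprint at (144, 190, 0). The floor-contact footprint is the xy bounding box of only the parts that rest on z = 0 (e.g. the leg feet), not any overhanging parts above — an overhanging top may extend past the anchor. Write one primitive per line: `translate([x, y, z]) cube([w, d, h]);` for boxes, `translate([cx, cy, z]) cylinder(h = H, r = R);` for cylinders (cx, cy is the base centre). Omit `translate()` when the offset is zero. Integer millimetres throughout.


translate([369, 415, 0]) cylinder(h = 3893, r = 225);


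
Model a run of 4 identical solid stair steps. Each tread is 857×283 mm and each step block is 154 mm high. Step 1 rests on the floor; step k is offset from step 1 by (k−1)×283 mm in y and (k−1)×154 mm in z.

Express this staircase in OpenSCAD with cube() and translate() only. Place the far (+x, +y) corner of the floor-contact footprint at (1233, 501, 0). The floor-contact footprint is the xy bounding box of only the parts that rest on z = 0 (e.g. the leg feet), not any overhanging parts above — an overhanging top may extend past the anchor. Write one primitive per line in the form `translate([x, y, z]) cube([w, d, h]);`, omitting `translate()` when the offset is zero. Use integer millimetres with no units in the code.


translate([376, 218, 0]) cube([857, 283, 154]);
translate([376, 501, 154]) cube([857, 283, 154]);
translate([376, 784, 308]) cube([857, 283, 154]);
translate([376, 1067, 462]) cube([857, 283, 154]);


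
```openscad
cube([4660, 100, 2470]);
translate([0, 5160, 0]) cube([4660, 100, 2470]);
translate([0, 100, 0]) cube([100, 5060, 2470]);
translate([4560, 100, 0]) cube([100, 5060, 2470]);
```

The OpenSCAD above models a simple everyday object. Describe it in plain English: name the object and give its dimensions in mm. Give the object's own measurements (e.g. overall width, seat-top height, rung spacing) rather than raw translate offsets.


The wall frame of a small rectangular building: four walls, each 2470 mm tall and 100 mm thick, enclosing a footprint 4660 mm (x) by 5260 mm (y) outside-to-outside, with no floor or roof. The front and back walls (the −y and +y sides) span the full width; the two side walls fit between them.


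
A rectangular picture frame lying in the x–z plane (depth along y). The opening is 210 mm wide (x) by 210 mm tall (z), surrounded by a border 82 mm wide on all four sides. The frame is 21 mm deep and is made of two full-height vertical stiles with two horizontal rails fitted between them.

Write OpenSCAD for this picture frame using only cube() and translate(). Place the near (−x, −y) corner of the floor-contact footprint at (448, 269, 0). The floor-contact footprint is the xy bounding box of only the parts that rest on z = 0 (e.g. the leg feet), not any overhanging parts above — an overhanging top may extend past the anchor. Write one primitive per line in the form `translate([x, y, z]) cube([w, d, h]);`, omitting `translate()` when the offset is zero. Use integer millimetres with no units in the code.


translate([448, 269, 0]) cube([82, 21, 374]);
translate([740, 269, 0]) cube([82, 21, 374]);
translate([530, 269, 0]) cube([210, 21, 82]);
translate([530, 269, 292]) cube([210, 21, 82]);


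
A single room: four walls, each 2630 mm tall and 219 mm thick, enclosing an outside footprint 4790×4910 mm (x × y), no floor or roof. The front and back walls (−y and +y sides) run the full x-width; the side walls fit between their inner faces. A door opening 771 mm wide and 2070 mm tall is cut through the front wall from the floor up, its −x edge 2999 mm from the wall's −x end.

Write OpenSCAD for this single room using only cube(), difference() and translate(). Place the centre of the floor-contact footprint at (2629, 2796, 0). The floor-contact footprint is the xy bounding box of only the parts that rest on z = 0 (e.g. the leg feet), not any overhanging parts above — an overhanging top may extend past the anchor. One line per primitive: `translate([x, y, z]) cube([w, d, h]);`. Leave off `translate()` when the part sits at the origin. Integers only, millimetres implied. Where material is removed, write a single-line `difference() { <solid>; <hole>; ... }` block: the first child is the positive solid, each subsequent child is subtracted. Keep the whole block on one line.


difference() { translate([234, 341, 0]) cube([4790, 219, 2630]); translate([3233, 341, 0]) cube([771, 219, 2070]); }
translate([234, 5032, 0]) cube([4790, 219, 2630]);
translate([234, 560, 0]) cube([219, 4472, 2630]);
translate([4805, 560, 0]) cube([219, 4472, 2630]);


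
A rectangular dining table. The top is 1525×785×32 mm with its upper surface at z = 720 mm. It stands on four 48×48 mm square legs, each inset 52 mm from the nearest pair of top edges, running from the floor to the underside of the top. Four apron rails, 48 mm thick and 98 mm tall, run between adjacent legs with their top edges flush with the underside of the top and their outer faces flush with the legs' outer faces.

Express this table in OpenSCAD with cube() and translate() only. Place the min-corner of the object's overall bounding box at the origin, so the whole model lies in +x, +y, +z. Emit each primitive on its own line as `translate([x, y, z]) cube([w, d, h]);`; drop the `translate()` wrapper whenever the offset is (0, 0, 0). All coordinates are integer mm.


translate([0, 0, 688]) cube([1525, 785, 32]);
translate([52, 52, 0]) cube([48, 48, 688]);
translate([1425, 52, 0]) cube([48, 48, 688]);
translate([52, 685, 0]) cube([48, 48, 688]);
translate([1425, 685, 0]) cube([48, 48, 688]);
translate([100, 52, 590]) cube([1325, 48, 98]);
translate([100, 685, 590]) cube([1325, 48, 98]);
translate([52, 100, 590]) cube([48, 585, 98]);
translate([1425, 100, 590]) cube([48, 585, 98]);


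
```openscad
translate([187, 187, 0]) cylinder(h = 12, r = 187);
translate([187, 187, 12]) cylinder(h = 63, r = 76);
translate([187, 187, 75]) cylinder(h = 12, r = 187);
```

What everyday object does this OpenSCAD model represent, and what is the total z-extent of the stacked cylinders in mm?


A spool. The overall height is 87 mm.

Three coaxial cylinders, large–small–large — a spool. Two 12 mm flanges and a 63 mm core give 12 + 63 + 12 = 87 mm.


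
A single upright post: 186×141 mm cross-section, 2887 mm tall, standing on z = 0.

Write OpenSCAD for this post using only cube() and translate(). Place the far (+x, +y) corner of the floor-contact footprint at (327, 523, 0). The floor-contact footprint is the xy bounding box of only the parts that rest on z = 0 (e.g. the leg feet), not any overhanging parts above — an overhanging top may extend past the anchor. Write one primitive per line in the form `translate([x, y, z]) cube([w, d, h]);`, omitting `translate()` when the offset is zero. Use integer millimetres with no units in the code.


translate([141, 382, 0]) cube([186, 141, 2887]);


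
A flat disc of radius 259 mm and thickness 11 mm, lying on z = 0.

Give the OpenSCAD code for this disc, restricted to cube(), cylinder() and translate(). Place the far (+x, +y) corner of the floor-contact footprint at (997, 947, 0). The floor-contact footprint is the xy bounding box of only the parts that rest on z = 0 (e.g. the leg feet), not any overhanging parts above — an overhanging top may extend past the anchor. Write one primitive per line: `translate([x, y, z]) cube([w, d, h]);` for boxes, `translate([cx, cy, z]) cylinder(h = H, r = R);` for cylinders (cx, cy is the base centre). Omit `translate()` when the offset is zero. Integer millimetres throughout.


translate([738, 688, 0]) cylinder(h = 11, r = 259);


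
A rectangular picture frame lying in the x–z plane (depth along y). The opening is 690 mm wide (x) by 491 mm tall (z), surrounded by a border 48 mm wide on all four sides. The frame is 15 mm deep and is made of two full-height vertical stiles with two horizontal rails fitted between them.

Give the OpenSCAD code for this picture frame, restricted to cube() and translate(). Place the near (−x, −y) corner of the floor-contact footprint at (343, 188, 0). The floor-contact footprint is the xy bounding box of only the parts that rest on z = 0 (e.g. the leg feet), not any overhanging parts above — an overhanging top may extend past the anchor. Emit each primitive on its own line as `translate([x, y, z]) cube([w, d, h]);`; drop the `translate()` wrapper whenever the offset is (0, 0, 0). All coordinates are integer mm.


translate([343, 188, 0]) cube([48, 15, 587]);
translate([1081, 188, 0]) cube([48, 15, 587]);
translate([391, 188, 0]) cube([690, 15, 48]);
translate([391, 188, 539]) cube([690, 15, 48]);


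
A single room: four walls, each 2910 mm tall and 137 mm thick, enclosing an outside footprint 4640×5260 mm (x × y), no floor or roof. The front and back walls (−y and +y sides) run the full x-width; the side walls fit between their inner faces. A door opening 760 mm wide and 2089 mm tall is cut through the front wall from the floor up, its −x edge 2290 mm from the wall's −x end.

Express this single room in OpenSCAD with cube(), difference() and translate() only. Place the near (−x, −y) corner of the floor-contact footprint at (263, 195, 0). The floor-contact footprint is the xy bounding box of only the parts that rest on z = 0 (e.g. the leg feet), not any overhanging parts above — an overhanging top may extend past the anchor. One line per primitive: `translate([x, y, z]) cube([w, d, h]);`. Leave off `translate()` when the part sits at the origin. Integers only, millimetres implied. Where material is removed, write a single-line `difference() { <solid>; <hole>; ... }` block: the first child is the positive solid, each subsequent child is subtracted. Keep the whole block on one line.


difference() { translate([263, 195, 0]) cube([4640, 137, 2910]); translate([2553, 195, 0]) cube([760, 137, 2089]); }
translate([263, 5318, 0]) cube([4640, 137, 2910]);
translate([263, 332, 0]) cube([137, 4986, 2910]);
translate([4766, 332, 0]) cube([137, 4986, 2910]);


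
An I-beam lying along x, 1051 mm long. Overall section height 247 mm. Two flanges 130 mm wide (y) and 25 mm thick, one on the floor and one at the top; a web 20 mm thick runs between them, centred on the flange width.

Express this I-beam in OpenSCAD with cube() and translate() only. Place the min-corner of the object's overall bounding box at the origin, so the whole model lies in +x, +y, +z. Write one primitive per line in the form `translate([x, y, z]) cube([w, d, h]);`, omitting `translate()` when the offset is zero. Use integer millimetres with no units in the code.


cube([1051, 130, 25]);
translate([0, 55, 25]) cube([1051, 20, 197]);
translate([0, 0, 222]) cube([1051, 130, 25]);


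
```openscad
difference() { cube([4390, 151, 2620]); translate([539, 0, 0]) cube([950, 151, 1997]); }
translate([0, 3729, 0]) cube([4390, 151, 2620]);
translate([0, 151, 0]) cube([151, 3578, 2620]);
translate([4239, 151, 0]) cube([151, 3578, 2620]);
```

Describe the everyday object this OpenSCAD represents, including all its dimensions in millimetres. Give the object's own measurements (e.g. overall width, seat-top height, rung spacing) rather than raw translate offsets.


A single room: four walls, each 2620 mm tall and 151 mm thick, enclosing an outside footprint 4390×3880 mm (x × y), no floor or roof. The front and back walls (−y and +y sides) run the full x-width; the side walls fit between their inner faces. A door opening 950 mm wide and 1997 mm tall is cut through the front wall from the floor up, its −x edge 539 mm from the wall's −x end.


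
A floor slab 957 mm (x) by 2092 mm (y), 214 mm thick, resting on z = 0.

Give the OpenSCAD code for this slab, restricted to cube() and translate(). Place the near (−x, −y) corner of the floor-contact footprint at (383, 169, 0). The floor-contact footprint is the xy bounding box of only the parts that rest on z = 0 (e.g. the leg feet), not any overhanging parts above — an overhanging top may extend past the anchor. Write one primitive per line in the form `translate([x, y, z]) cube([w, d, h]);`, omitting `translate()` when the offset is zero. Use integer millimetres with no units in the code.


translate([383, 169, 0]) cube([957, 2092, 214]);


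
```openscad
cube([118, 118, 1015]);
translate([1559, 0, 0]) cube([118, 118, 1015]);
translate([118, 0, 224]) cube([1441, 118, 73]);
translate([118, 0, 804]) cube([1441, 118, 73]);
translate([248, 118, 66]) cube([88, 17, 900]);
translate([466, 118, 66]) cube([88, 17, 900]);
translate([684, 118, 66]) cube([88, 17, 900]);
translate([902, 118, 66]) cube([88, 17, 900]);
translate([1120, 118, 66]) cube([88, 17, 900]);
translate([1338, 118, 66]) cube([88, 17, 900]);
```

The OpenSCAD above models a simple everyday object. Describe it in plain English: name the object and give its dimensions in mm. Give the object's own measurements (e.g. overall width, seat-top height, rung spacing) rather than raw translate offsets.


A fence section. Two 118×118 mm posts, 1015 mm tall, stand on the floor with a clear span of 1441 mm between their inner faces. Two horizontal rails of 118×73 mm section span the gap between the posts with their undersides at z = 224 mm and z = 804 mm, flush with the posts' −y face. 6 pickets, each 88 mm wide, 17 mm thick and 900 mm tall, are fixed to the +y face of the rails with their bottoms at z = 66 mm, spaced across the span with a 130 mm gap after the −x post and between neighbouring pickets, with 133 mm left before the +x post.


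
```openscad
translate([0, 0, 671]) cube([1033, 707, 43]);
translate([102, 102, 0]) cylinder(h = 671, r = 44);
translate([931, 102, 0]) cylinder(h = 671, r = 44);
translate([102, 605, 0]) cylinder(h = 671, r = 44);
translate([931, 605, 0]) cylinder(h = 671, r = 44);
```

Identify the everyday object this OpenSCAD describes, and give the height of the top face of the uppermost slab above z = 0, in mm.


A table. The table height is 714 mm.

A 1033×707×43 slab sits at z = 671 on four Ø88 mm round legs — a table. The top surface is at 671 + 43 = 714 mm.


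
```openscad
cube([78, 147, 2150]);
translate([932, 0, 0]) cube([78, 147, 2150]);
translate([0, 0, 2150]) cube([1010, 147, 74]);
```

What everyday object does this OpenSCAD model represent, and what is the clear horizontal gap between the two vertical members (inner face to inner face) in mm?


A door frame. The clear opening width is 854 mm.

Two 2150 mm tall posts with a header on top — a door frame. The left jamb is 78 mm wide at x = 0; the right jamb starts at x = 932. The clear opening is 932 − 78 = 854 mm.


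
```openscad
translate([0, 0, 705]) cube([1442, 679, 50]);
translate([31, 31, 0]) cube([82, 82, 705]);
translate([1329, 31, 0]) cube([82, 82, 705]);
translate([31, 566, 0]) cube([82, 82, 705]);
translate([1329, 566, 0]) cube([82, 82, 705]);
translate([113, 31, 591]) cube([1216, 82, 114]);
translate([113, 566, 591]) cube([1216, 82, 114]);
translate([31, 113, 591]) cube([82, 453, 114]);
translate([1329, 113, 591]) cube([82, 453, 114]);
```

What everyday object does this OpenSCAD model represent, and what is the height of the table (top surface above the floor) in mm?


A table. The table height is 755 mm.

A 1442×679×50 slab sits at z = 705 on four 82 mm square posts — a table. The top surface is at 705 + 50 = 755 mm.


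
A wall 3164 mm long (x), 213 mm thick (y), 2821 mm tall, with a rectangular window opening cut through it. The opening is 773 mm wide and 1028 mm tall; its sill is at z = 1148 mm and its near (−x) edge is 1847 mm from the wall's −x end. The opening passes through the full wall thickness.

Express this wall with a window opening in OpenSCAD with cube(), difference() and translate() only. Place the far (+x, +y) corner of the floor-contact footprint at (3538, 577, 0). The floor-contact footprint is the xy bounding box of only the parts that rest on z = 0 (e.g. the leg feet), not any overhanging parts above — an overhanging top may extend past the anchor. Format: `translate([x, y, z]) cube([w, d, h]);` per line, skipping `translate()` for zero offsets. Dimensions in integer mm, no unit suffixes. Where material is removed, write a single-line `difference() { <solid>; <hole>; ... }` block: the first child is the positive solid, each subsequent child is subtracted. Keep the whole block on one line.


difference() { translate([374, 364, 0]) cube([3164, 213, 2821]); translate([2221, 364, 1148]) cube([773, 213, 1028]); }
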